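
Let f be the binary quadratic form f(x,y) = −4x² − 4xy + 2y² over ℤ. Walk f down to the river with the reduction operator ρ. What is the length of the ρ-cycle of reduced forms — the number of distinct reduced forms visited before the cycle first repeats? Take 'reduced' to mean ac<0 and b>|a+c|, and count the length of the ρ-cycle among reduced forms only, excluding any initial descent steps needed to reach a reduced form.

D = 48, ⌊√D⌋ = 6
descent: ρ → (2,4,-4)  [lands on river]
river: ρ → (-4,4,2)
ρ-cycle length = 2 (tail of 1 descent step not counted)

2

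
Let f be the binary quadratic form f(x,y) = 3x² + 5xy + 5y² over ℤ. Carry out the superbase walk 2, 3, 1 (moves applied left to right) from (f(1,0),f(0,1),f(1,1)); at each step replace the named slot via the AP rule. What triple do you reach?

start (3,5,13) = (f(1,0),f(0,1),f(1,1))
replace slot 2: 2·(3+13) − 5 = 27 → (3,27,13)
replace slot 3: 2·(3+27) − 13 = 47 → (3,27,47)
replace slot 1: 2·(27+47) − 3 = 145 → (145,27,47)

145,27,47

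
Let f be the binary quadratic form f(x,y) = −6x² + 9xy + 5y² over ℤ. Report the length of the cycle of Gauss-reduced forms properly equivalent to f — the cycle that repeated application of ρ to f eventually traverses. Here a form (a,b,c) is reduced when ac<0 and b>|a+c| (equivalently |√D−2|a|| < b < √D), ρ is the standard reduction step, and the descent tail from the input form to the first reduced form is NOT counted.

D = 201, ⌊√D⌋ = 14
river: ρ → (5,11,-4)
river: ρ → (-4,13,2)
river: ρ → (2,11,-10)
river: ρ → (-10,9,3)
river: ρ → (3,9,-10)
river: ρ → (-10,11,2)
river: ρ → (2,13,-4)
river: ρ → (-4,11,5)
river: ρ → (5,9,-6)
river: ρ → (-6,3,8)
river: ρ → (8,13,-1)
river: ρ → (-1,13,8)
river: ρ → (8,3,-6)
river: ρ → (-6,9,5)
ρ-cycle length = 14 (tail of 0 descent steps not counted)

14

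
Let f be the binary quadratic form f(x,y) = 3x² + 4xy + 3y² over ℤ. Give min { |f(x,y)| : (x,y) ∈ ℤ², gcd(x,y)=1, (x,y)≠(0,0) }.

translate: b→-2 (≡4 mod 6), so (3,4,3)→(3,-2,2)
flip: (3,-2,2)→(2,2,3)
reduced (well bottom): (2,2,3) with a≤c, −a<b≤a
well minimum = a = 2

2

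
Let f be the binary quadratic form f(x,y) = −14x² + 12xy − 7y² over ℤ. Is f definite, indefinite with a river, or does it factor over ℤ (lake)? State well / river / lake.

D = b²−4ac = 12² − 4·(-14)·(-7) = -248
D < 0 ⇒ definite ⇒ every region one sign ⇒ single well

well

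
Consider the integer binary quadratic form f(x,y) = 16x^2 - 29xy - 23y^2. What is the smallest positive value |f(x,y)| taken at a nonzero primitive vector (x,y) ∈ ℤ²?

descent: ρ → (-23,29,16)  [lands on river]
river: ρ → (16,35,-17)
river: ρ → (-17,33,18)
river: ρ → (18,39,-11)
river: ρ → (-11,27,36)
river: ρ → (36,45,-2)
river: ρ → (-2,47,13)
river: ρ → (13,31,-26)
river: ρ → (-26,21,18)
river: ρ → (18,15,-29)
river: ρ → (-29,43,4)
river: ρ → (4,45,-18)
river: ρ → (-18,27,22)
river: ρ → (22,17,-23)
closes: descent 1, river 14
min |a| on river = 2

2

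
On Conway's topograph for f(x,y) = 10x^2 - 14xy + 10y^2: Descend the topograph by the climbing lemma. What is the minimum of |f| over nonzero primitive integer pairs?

translate: b→6 (≡-14 mod 20), so (10,-14,10)→(10,6,6)
flip: (10,6,6)→(6,-6,10)
translate: b→6 (≡-6 mod 12), so (6,-6,10)→(6,6,10)
reduced (well bottom): (6,6,10) with a≤c, −a<b≤a
well minimum = a = 6

6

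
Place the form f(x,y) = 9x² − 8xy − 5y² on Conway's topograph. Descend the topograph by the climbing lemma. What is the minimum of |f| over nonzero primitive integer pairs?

descent: ρ → (-5,8,9)  [lands on river]
river: ρ → (9,10,-4)
river: ρ → (-4,14,3)
river: ρ → (3,10,-12)
river: ρ → (-12,14,1)
river: ρ → (1,14,-12)
river: ρ → (-12,10,3)
river: ρ → (3,14,-4)
river: ρ → (-4,10,9)
river: ρ → (9,8,-5)
river: ρ → (-5,12,5)
river: ρ → (5,8,-9)
river: ρ → (-9,10,4)
river: ρ → (4,14,-3)
river: ρ → (-3,10,12)
river: ρ → (12,14,-1)
river: ρ → (-1,14,12)
river: ρ → (12,10,-3)
river: ρ → (-3,14,4)
river: ρ → (4,10,-9)
river: ρ → (-9,8,5)
river: ρ → (5,12,-5)
closes: descent 1, river 22
min |a| on river = 1

1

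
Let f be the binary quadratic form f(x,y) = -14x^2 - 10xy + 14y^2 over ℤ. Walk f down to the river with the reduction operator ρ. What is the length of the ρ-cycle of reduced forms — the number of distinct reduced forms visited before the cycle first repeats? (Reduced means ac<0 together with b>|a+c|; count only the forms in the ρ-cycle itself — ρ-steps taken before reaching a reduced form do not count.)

D = 884, ⌊√D⌋ = 29
descent: ρ → (14,10,-14)  [lands on river]
river: ρ → (-14,18,10)
river: ρ → (10,22,-10)
river: ρ → (-10,18,14)
ρ-cycle length = 4 (tail of 1 descent step not counted)

4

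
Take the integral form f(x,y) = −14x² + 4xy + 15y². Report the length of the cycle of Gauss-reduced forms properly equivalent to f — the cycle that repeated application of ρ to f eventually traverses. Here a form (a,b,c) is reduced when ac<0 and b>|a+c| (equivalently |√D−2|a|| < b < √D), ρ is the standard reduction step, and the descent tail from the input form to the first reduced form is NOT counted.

D = 856, ⌊√D⌋ = 29
river: ρ → (15,26,-3)
river: ρ → (-3,28,6)
river: ρ → (6,20,-19)
river: ρ → (-19,18,7)
river: ρ → (7,24,-10)
river: ρ → (-10,16,15)
river: ρ → (15,14,-11)
river: ρ → (-11,8,18)
river: ρ → (18,28,-1)
river: ρ → (-1,28,18)
river: ρ → (18,8,-11)
river: ρ → (-11,14,15)
river: ρ → (15,16,-10)
river: ρ → (-10,24,7)
river: ρ → (7,18,-19)
river: ρ → (-19,20,6)
river: ρ → (6,28,-3)
river: ρ → (-3,26,15)
river: ρ → (15,4,-14)
river: ρ → (-14,24,5)
river: ρ → (5,26,-9)
river: ρ → (-9,28,2)
river: ρ → (2,28,-9)
river: ρ → (-9,26,5)
river: ρ → (5,24,-14)
river: ρ → (-14,4,15)
ρ-cycle length = 26 (tail of 0 descent steps not counted)

26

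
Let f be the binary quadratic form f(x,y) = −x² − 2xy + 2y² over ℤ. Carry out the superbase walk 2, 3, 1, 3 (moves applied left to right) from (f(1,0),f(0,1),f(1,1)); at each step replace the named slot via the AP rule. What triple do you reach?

start (-1,2,-1) = (f(1,0),f(0,1),f(1,1))
replace slot 2: 2·((-1)+(-1)) − 2 = -6 → (-1,-6,-1)
replace slot 3: 2·((-1)+(-6)) − (-1) = -13 → (-1,-6,-13)
replace slot 1: 2·((-6)+(-13)) − (-1) = -37 → (-37,-6,-13)
replace slot 3: 2·((-37)+(-6)) − (-13) = -73 → (-37,-6,-73)

-37,-6,-73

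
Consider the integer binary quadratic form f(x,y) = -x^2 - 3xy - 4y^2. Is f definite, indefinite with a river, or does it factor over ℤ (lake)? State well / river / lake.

D = b²−4ac = (-3)² − 4·(-1)·(-4) = -7
D < 0 ⇒ definite ⇒ every region one sign ⇒ single well

well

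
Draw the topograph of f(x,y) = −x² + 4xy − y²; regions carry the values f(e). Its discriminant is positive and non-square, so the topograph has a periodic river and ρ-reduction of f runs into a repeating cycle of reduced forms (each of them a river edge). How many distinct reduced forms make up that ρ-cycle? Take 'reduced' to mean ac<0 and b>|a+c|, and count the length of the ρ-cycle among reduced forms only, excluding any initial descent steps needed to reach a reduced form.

D = 12, ⌊√D⌋ = 3
descent: ρ → (-1,2,2)  [lands on river]
river: ρ → (2,2,-1)
ρ-cycle length = 2 (tail of 1 descent step not counted)

2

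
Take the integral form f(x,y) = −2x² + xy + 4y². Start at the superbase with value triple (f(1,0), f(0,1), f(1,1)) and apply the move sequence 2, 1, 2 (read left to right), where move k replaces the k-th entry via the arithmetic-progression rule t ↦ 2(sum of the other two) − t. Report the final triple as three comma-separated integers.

start (-2,4,3) = (f(1,0),f(0,1),f(1,1))
replace slot 2: 2·((-2)+3) − 4 = -2 → (-2,-2,3)
replace slot 1: 2·((-2)+3) − (-2) = 4 → (4,-2,3)
replace slot 2: 2·(4+3) − (-2) = 16 → (4,16,3)

4,16,3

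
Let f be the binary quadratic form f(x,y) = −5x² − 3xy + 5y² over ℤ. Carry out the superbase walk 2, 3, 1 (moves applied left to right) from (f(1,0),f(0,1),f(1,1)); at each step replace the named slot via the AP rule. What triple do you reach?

start (-5,5,-3) = (f(1,0),f(0,1),f(1,1))
replace slot 2: 2·((-5)+(-3)) − 5 = -21 → (-5,-21,-3)
replace slot 3: 2·((-5)+(-21)) − (-3) = -49 → (-5,-21,-49)
replace slot 1: 2·((-21)+(-49)) − (-5) = -135 → (-135,-21,-49)

-135,-21,-49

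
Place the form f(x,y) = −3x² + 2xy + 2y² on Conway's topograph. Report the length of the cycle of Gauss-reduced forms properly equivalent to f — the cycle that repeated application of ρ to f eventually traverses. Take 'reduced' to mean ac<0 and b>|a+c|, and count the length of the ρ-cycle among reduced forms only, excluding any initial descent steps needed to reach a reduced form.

D = 28, ⌊√D⌋ = 5
river: ρ → (2,2,-3)
river: ρ → (-3,4,1)
river: ρ → (1,4,-3)
river: ρ → (-3,2,2)
ρ-cycle length = 4 (tail of 0 descent steps not counted)

4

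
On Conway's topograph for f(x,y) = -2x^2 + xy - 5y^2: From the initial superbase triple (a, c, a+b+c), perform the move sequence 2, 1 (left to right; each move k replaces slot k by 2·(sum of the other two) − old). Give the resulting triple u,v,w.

start (-2,-5,-6) = (f(1,0),f(0,1),f(1,1))
replace slot 2: 2·((-2)+(-6)) − (-5) = -11 → (-2,-11,-6)
replace slot 1: 2·((-11)+(-6)) − (-2) = -32 → (-32,-11,-6)

-32,-11,-6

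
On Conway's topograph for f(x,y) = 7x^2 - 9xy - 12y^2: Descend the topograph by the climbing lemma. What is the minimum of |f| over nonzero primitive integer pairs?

descent: ρ → (-12,9,7)  [lands on river]
river: ρ → (7,19,-2)
river: ρ → (-2,17,16)
river: ρ → (16,15,-3)
river: ρ → (-3,15,16)
river: ρ → (16,17,-2)
river: ρ → (-2,19,7)
river: ρ → (7,9,-12)
river: ρ → (-12,15,4)
river: ρ → (4,17,-8)
river: ρ → (-8,15,6)
river: ρ → (6,9,-14)
river: ρ → (-14,19,1)
river: ρ → (1,19,-14)
river: ρ → (-14,9,6)
river: ρ → (6,15,-8)
river: ρ → (-8,17,4)
river: ρ → (4,15,-12)
closes: descent 1, river 18
min |a| on river = 1

1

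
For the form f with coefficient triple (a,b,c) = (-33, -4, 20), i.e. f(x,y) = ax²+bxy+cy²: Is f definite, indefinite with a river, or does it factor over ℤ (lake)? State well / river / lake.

D = b²−4ac = (-4)² − 4·(-33)·20 = 2656
D > 0 non-square ⇒ indefinite ⇒ periodic river

river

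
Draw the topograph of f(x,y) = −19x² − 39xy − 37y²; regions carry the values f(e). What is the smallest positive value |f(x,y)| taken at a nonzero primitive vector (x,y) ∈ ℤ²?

translate: b→1 (≡39 mod 38), so (19,39,37)→(19,1,17)
flip: (19,1,17)→(17,-1,19)
reduced (well bottom): (17,-1,19) with a≤c, −a<b≤a
well minimum |f| = |-17| = 17 (negative-definite)

17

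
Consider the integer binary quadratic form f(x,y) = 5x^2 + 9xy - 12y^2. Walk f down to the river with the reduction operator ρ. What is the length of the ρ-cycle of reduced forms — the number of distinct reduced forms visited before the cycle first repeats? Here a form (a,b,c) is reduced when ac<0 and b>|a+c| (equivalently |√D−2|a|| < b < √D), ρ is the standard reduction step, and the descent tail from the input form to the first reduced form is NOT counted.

D = 321, ⌊√D⌋ = 17
river: ρ → (-12,15,2)
river: ρ → (2,17,-4)
river: ρ → (-4,15,6)
river: ρ → (6,9,-10)
river: ρ → (-10,11,5)
river: ρ → (5,9,-12)
ρ-cycle length = 6 (tail of 0 descent steps not counted)

6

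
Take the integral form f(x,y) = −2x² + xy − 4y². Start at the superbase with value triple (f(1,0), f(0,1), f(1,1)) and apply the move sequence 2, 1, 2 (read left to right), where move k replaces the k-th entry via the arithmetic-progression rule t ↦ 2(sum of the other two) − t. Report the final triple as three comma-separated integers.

start (-2,-4,-5) = (f(1,0),f(0,1),f(1,1))
replace slot 2: 2·((-2)+(-5)) − (-4) = -10 → (-2,-10,-5)
replace slot 1: 2·((-10)+(-5)) − (-2) = -28 → (-28,-10,-5)
replace slot 2: 2·((-28)+(-5)) − (-10) = -56 → (-28,-56,-5)

-28,-56,-5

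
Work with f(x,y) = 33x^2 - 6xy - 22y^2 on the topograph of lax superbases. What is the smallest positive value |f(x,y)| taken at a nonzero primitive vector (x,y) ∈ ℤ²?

descent: ρ → (-22,50,5)  [lands on river]
river: ρ → (5,50,-22)
river: ρ → (-22,38,17)
river: ρ → (17,30,-30)
river: ρ → (-30,30,17)
river: ρ → (17,38,-22)
closes: descent 1, river 6
min |a| on river = 5

5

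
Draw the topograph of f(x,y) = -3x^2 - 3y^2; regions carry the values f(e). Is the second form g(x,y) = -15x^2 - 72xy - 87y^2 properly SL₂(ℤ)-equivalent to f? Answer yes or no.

D₁ = -36, D₂ = -36
f is negative-definite; reduce −f:
−f: reduced (well bottom): (3,0,3) with a≤c, −a<b≤a
flip sign back: reduced form of f is (-3,0,-3)
g is negative-definite; reduce −g:
−g: translate: b→12 (≡72 mod 30), so (15,72,87)→(15,12,3)
−g: flip: (15,12,3)→(3,-12,15)
−g: translate: b→0 (≡-12 mod 6), so (3,-12,15)→(3,0,3)
−g: reduced (well bottom): (3,0,3) with a≤c, −a<b≤a
flip sign back: reduced form of g is (-3,0,-3)
reduced forms (-3, 0, -3) vs (-3, 0, -3) ⇒ equivalent

yes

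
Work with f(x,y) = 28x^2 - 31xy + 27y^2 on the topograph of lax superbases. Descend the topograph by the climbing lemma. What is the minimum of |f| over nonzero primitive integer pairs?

translate: b→25 (≡-31 mod 56), so (28,-31,27)→(28,25,24)
flip: (28,25,24)→(24,-25,28)
translate: b→23 (≡-25 mod 48), so (24,-25,28)→(24,23,27)
reduced (well bottom): (24,23,27) with a≤c, −a<b≤a
well minimum = a = 24

24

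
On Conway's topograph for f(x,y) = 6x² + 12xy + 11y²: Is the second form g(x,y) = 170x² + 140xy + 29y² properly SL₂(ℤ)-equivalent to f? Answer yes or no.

D₁ = -120, D₂ = -120
f: translate: b→0 (≡12 mod 12), so (6,12,11)→(6,0,5)
f: flip: (6,0,5)→(5,0,6)
f: reduced (well bottom): (5,0,6) with a≤c, −a<b≤a
g: flip: (170,140,29)→(29,-140,170)
g: translate: b→-24 (≡-140 mod 58), so (29,-140,170)→(29,-24,6)
g: flip: (29,-24,6)→(6,24,29)
g: translate: b→0 (≡24 mod 12), so (6,24,29)→(6,0,5)
g: flip: (6,0,5)→(5,0,6)
g: reduced (well bottom): (5,0,6) with a≤c, −a<b≤a
reduced forms (5, 0, 6) vs (5, 0, 6) ⇒ equivalent

yes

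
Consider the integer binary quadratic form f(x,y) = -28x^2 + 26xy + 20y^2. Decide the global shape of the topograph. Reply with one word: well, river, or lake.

D = b²−4ac = 26² − 4·(-28)·20 = 2916
D = 54² is a perfect square ⇒ form factors over ℤ ⇒ lakes

lake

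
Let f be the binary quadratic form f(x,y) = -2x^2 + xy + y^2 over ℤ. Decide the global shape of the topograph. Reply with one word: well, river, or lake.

D = b²−4ac = 1² − 4·(-2)·1 = 9
D = 3² is a perfect square ⇒ form factors over ℤ ⇒ lakes

lake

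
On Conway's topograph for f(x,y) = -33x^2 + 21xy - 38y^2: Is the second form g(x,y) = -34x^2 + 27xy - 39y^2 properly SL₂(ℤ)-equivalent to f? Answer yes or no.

D₁ = -4575, D₂ = -4575
f is negative-definite; reduce −f:
−f: reduced (well bottom): (33,-21,38) with a≤c, −a<b≤a
flip sign back: reduced form of f is (-33,21,-38)
g is negative-definite; reduce −g:
−g: reduced (well bottom): (34,-27,39) with a≤c, −a<b≤a
flip sign back: reduced form of g is (-34,27,-39)
reduced forms (-33, 21, -38) vs (-34, 27, -39) ⇒ inequivalent

no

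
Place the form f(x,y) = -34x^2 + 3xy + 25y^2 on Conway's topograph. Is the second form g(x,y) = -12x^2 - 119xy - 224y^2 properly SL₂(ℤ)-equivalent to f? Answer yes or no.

D₁ = 3409, D₂ = 3409
river cycle of f (length 90): (25, 47, -12), (-12, 49, 21), (21, 35, -26), (-26, 17, 30), (30, 43, -13), (-13, 35, 42), (42, 49, -6), (-6, 47, 50), (50, 53, -3), (-3, 55, 32), … (80 more)
river cycle of g (length 90): (-12, 49, 21), (21, 35, -26), (-26, 17, 30), (30, 43, -13), (-13, 35, 42), (42, 49, -6), (-6, 47, 50), (50, 53, -3), (-3, 55, 32), (32, 9, -26), … (80 more)
cycles coincide ⇒ equivalent

yes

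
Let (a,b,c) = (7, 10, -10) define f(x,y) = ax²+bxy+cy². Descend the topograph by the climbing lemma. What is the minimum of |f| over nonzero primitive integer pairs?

river: ρ → (-10,10,7)
river: ρ → (7,18,-2)
river: ρ → (-2,18,7)
river: ρ → (7,10,-10)
closes: descent 0, river 4
min |a| on river = 2

2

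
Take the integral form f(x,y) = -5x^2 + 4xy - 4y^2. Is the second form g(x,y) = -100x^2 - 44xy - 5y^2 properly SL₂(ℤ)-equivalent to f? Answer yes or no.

D₁ = -64, D₂ = -64
f is negative-definite; reduce −f:
−f: flip: (5,-4,4)→(4,4,5)
−f: reduced (well bottom): (4,4,5) with a≤c, −a<b≤a
flip sign back: reduced form of f is (-4,-4,-5)
g is negative-definite; reduce −g:
−g: flip: (100,44,5)→(5,-44,100)
−g: translate: b→-4 (≡-44 mod 10), so (5,-44,100)→(5,-4,4)
−g: flip: (5,-4,4)→(4,4,5)
−g: reduced (well bottom): (4,4,5) with a≤c, −a<b≤a
flip sign back: reduced form of g is (-4,-4,-5)
reduced forms (-4, -4, -5) vs (-4, -4, -5) ⇒ equivalent

yes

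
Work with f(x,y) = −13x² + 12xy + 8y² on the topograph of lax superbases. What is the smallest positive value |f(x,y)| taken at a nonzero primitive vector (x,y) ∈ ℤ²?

river: ρ → (8,20,-5)
river: ρ → (-5,20,8)
river: ρ → (8,12,-13)
river: ρ → (-13,14,7)
river: ρ → (7,14,-13)
river: ρ → (-13,12,8)
closes: descent 0, river 6
min |a| on river = 5

5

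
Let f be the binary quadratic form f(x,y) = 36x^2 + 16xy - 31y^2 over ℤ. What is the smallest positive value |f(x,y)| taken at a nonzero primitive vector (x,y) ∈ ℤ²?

river: ρ → (-31,46,21)
river: ρ → (21,38,-39)
river: ρ → (-39,40,20)
river: ρ → (20,40,-39)
river: ρ → (-39,38,21)
river: ρ → (21,46,-31)
river: ρ → (-31,16,36)
river: ρ → (36,56,-11)
river: ρ → (-11,54,41)
river: ρ → (41,28,-24)
river: ρ → (-24,68,1)
river: ρ → (1,68,-24)
river: ρ → (-24,28,41)
river: ρ → (41,54,-11)
river: ρ → (-11,56,36)
river: ρ → (36,16,-31)
closes: descent 0, river 16
min |a| on river = 1

1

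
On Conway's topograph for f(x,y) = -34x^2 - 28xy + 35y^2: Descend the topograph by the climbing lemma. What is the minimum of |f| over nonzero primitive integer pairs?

descent: ρ → (35,28,-34)  [lands on river]
river: ρ → (-34,40,29)
river: ρ → (29,18,-45)
river: ρ → (-45,72,2)
river: ρ → (2,72,-45)
river: ρ → (-45,18,29)
river: ρ → (29,40,-34)
river: ρ → (-34,28,35)
river: ρ → (35,42,-27)
river: ρ → (-27,66,11)
river: ρ → (11,66,-27)
river: ρ → (-27,42,35)
closes: descent 1, river 12
min |a| on river = 2

2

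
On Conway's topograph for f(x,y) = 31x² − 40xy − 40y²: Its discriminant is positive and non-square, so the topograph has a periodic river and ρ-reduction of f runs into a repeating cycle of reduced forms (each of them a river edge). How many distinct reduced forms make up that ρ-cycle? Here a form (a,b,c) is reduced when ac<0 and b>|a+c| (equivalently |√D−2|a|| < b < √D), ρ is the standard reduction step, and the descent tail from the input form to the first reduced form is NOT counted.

D = 6560, ⌊√D⌋ = 80
descent: ρ → (-40,40,31)  [lands on river]
river: ρ → (31,22,-49)
river: ρ → (-49,76,4)
river: ρ → (4,76,-49)
river: ρ → (-49,22,31)
river: ρ → (31,40,-40)
ρ-cycle length = 6 (tail of 1 descent step not counted)

6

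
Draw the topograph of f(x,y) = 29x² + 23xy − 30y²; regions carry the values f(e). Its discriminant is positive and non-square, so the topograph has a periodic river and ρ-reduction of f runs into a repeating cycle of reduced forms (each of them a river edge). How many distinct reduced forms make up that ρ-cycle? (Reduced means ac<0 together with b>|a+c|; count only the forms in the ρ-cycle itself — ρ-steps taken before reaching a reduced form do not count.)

D = 4009, ⌊√D⌋ = 63
river: ρ → (-30,37,22)
river: ρ → (22,51,-16)
river: ρ → (-16,45,31)
river: ρ → (31,17,-30)
river: ρ → (-30,43,18)
river: ρ → (18,29,-44)
river: ρ → (-44,59,3)
river: ρ → (3,61,-24)
river: ρ → (-24,35,29)
river: ρ → (29,23,-30)
ρ-cycle length = 10 (tail of 0 descent steps not counted)

10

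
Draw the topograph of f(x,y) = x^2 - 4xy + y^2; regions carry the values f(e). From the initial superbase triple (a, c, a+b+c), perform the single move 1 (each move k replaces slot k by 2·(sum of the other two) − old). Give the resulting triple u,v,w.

start (1,1,-2) = (f(1,0),f(0,1),f(1,1))
replace slot 1: 2·(1+(-2)) − 1 = -3 → (-3,1,-2)

-3,1,-2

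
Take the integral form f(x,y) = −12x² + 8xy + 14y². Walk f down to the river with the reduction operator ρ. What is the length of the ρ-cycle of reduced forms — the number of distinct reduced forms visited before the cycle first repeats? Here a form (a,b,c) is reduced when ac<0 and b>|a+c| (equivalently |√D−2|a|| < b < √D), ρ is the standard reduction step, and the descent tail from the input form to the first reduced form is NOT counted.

D = 736, ⌊√D⌋ = 27
river: ρ → (14,20,-6)
river: ρ → (-6,16,20)
river: ρ → (20,24,-2)
river: ρ → (-2,24,20)
river: ρ → (20,16,-6)
river: ρ → (-6,20,14)
river: ρ → (14,8,-12)
river: ρ → (-12,16,10)
river: ρ → (10,24,-4)
river: ρ → (-4,24,10)
river: ρ → (10,16,-12)
river: ρ → (-12,8,14)
ρ-cycle length = 12 (tail of 0 descent steps not counted)

12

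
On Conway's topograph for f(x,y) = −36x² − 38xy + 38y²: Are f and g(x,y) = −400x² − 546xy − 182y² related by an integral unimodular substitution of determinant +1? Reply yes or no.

D₁ = 6916, D₂ = 6916
river cycle of f (length 32): (38, 38, -36), (-36, 34, 40), (40, 46, -30), (-30, 74, 12), (12, 70, -42), (-42, 14, 40), (40, 66, -16), (-16, 62, 48), (48, 34, -30), (-30, 26, 52), … (22 more)
river cycle of g (length 32): (-36, 34, 40), (40, 46, -30), (-30, 74, 12), (12, 70, -42), (-42, 14, 40), (40, 66, -16), (-16, 62, 48), (48, 34, -30), (-30, 26, 52), (52, 78, -4), … (22 more)
cycles coincide ⇒ equivalent

yes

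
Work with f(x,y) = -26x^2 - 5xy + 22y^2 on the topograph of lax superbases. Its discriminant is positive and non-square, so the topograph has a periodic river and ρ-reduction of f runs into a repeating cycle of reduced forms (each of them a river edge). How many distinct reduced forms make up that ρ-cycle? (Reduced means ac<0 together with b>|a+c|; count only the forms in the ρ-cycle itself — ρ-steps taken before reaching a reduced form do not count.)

D = 2313, ⌊√D⌋ = 48
descent: ρ → (22,5,-26)  [lands on river]
river: ρ → (-26,47,1)
river: ρ → (1,47,-26)
river: ρ → (-26,5,22)
river: ρ → (22,39,-9)
river: ρ → (-9,33,34)
river: ρ → (34,35,-8)
river: ρ → (-8,45,9)
river: ρ → (9,45,-8)
river: ρ → (-8,35,34)
river: ρ → (34,33,-9)
river: ρ → (-9,39,22)
ρ-cycle length = 12 (tail of 1 descent step not counted)

12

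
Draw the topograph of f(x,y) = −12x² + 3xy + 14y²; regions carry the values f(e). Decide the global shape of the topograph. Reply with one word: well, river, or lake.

D = b²−4ac = 3² − 4·(-12)·14 = 681
D > 0 non-square ⇒ indefinite ⇒ periodic river

river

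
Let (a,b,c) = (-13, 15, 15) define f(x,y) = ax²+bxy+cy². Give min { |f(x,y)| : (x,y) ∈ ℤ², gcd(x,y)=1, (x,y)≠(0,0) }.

river: ρ → (15,15,-13)
river: ρ → (-13,11,17)
river: ρ → (17,23,-7)
river: ρ → (-7,19,23)
river: ρ → (23,27,-3)
river: ρ → (-3,27,23)
river: ρ → (23,19,-7)
river: ρ → (-7,23,17)
river: ρ → (17,11,-13)
river: ρ → (-13,15,15)
closes: descent 0, river 10
min |a| on river = 3

3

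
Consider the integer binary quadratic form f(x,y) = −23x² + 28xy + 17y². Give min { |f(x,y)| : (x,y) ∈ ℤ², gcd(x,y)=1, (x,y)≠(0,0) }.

river: ρ → (17,40,-11)
river: ρ → (-11,48,1)
river: ρ → (1,48,-11)
river: ρ → (-11,40,17)
river: ρ → (17,28,-23)
river: ρ → (-23,18,22)
river: ρ → (22,26,-19)
river: ρ → (-19,12,29)
river: ρ → (29,46,-2)
river: ρ → (-2,46,29)
river: ρ → (29,12,-19)
river: ρ → (-19,26,22)
river: ρ → (22,18,-23)
river: ρ → (-23,28,17)
closes: descent 0, river 14
min |a| on river = 1

1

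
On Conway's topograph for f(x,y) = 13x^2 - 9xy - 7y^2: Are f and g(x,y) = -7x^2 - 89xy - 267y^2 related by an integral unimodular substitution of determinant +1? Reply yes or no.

D₁ = 445, D₂ = 445
river cycle of f (length 6): (-7, 9, 13), (13, 17, -3), (-3, 19, 7), (7, 9, -13), (-13, 17, 3), (3, 19, -7)
river cycle of g (length 6): (-7, 9, 13), (13, 17, -3), (-3, 19, 7), (7, 9, -13), (-13, 17, 3), (3, 19, -7)
cycles coincide ⇒ equivalent

yes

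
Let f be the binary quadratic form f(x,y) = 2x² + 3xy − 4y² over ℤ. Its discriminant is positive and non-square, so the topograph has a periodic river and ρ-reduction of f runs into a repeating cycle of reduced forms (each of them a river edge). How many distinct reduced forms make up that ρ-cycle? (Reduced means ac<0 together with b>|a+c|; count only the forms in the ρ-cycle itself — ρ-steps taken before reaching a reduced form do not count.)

D = 41, ⌊√D⌋ = 6
river: ρ → (-4,5,1)
river: ρ → (1,5,-4)
river: ρ → (-4,3,2)
river: ρ → (2,5,-2)
river: ρ → (-2,3,4)
river: ρ → (4,5,-1)
river: ρ → (-1,5,4)
river: ρ → (4,3,-2)
river: ρ → (-2,5,2)
river: ρ → (2,3,-4)
ρ-cycle length = 10 (tail of 0 descent steps not counted)

10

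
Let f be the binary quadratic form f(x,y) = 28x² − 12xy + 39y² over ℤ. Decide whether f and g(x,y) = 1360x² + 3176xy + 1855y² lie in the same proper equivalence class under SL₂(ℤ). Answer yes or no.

D₁ = -4224, D₂ = -4224
f: reduced (well bottom): (28,-12,39) with a≤c, −a<b≤a
g: translate: b→456 (≡3176 mod 2720), so (1360,3176,1855)→(1360,456,39)
g: flip: (1360,456,39)→(39,-456,1360)
g: translate: b→12 (≡-456 mod 78), so (39,-456,1360)→(39,12,28)
g: flip: (39,12,28)→(28,-12,39)
g: reduced (well bottom): (28,-12,39) with a≤c, −a<b≤a
reduced forms (28, -12, 39) vs (28, -12, 39) ⇒ equivalent

yes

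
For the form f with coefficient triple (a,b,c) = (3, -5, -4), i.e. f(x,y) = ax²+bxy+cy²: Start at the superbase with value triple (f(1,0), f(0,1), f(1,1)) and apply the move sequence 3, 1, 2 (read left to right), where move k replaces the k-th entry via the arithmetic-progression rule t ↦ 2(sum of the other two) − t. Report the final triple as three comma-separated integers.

start (3,-4,-6) = (f(1,0),f(0,1),f(1,1))
replace slot 3: 2·(3+(-4)) − (-6) = 4 → (3,-4,4)
replace slot 1: 2·((-4)+4) − 3 = -3 → (-3,-4,4)
replace slot 2: 2·((-3)+4) − (-4) = 6 → (-3,6,4)

-3,6,4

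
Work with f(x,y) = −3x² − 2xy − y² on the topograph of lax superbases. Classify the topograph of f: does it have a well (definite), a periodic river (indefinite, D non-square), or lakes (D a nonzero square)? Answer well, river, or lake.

D = b²−4ac = (-2)² − 4·(-3)·(-1) = -8
D < 0 ⇒ definite ⇒ every region one sign ⇒ single well

well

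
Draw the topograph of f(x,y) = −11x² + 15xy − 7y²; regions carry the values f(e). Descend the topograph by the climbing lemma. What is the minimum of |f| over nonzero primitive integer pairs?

translate: b→7 (≡-15 mod 22), so (11,-15,7)→(11,7,3)
flip: (11,7,3)→(3,-7,11)
translate: b→-1 (≡-7 mod 6), so (3,-7,11)→(3,-1,7)
reduced (well bottom): (3,-1,7) with a≤c, −a<b≤a
well minimum |f| = |-3| = 3 (negative-definite)

3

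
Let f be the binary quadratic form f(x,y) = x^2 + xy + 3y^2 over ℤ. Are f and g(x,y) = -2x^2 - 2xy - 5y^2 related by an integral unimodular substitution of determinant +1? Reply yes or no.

D₁ = -11, D₂ = -36
discriminants differ ⇒ not SL₂(ℤ)-equivalent

no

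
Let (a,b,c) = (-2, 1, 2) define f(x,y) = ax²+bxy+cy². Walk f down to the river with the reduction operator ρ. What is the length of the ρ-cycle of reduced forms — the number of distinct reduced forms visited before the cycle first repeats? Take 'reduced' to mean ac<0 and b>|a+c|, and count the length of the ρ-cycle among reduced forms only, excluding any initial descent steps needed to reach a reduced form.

D = 17, ⌊√D⌋ = 4
river: ρ → (2,3,-1)
river: ρ → (-1,3,2)
river: ρ → (2,1,-2)
river: ρ → (-2,3,1)
river: ρ → (1,3,-2)
river: ρ → (-2,1,2)
ρ-cycle length = 6 (tail of 0 descent steps not counted)

6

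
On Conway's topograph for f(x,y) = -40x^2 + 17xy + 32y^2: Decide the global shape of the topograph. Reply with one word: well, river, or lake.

D = b²−4ac = 17² − 4·(-40)·32 = 5409
D > 0 non-square ⇒ indefinite ⇒ periodic river

river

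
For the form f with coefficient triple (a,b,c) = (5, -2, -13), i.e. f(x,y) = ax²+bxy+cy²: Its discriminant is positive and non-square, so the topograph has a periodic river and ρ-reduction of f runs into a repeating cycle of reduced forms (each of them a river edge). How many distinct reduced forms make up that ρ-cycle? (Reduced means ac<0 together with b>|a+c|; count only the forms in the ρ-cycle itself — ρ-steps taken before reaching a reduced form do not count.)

D = 264, ⌊√D⌋ = 16
descent: ρ → (-13,2,5)
descent: ρ → (5,8,-10)  [lands on river]
river: ρ → (-10,12,3)
river: ρ → (3,12,-10)
river: ρ → (-10,8,5)
river: ρ → (5,12,-6)
river: ρ → (-6,12,5)
ρ-cycle length = 6 (tail of 2 descent steps not counted)

6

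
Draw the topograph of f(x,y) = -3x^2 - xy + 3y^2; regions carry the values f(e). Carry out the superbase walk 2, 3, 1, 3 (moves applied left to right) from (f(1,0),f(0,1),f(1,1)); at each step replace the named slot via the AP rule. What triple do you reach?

start (-3,3,-1) = (f(1,0),f(0,1),f(1,1))
replace slot 2: 2·((-3)+(-1)) − 3 = -11 → (-3,-11,-1)
replace slot 3: 2·((-3)+(-11)) − (-1) = -27 → (-3,-11,-27)
replace slot 1: 2·((-11)+(-27)) − (-3) = -73 → (-73,-11,-27)
replace slot 3: 2·((-73)+(-11)) − (-27) = -141 → (-73,-11,-141)

-73,-11,-141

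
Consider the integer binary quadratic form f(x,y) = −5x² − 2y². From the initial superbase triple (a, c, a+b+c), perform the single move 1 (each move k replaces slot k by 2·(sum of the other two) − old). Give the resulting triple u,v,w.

start (-5,-2,-7) = (f(1,0),f(0,1),f(1,1))
replace slot 1: 2·((-2)+(-7)) − (-5) = -13 → (-13,-2,-7)

-13,-2,-7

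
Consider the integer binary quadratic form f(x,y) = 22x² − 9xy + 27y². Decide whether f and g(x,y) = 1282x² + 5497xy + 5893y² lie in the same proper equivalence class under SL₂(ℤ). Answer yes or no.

D₁ = -2295, D₂ = -2295
f: reduced (well bottom): (22,-9,27) with a≤c, −a<b≤a
g: translate: b→369 (≡5497 mod 2564), so (1282,5497,5893)→(1282,369,27)
g: flip: (1282,369,27)→(27,-369,1282)
g: translate: b→9 (≡-369 mod 54), so (27,-369,1282)→(27,9,22)
g: flip: (27,9,22)→(22,-9,27)
g: reduced (well bottom): (22,-9,27) with a≤c, −a<b≤a
reduced forms (22, -9, 27) vs (22, -9, 27) ⇒ equivalent

yes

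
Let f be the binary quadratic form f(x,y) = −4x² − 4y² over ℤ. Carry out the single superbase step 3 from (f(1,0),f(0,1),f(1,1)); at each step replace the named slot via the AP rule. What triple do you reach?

start (-4,-4,-8) = (f(1,0),f(0,1),f(1,1))
replace slot 3: 2·((-4)+(-4)) − (-8) = -8 → (-4,-4,-8)

-4,-4,-8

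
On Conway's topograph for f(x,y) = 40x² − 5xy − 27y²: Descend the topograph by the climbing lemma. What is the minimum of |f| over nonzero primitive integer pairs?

descent: ρ → (-27,59,8)  [lands on river]
river: ρ → (8,53,-48)
river: ρ → (-48,43,13)
river: ρ → (13,61,-12)
river: ρ → (-12,59,18)
river: ρ → (18,49,-27)
closes: descent 1, river 6
min |a| on river = 8

8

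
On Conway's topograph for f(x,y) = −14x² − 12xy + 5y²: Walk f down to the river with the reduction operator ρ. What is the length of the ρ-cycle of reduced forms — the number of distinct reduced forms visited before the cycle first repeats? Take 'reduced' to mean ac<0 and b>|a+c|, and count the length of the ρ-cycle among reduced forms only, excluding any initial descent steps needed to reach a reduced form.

D = 424, ⌊√D⌋ = 20
descent: ρ → (5,12,-14)  [lands on river]
river: ρ → (-14,16,3)
river: ρ → (3,20,-2)
river: ρ → (-2,20,3)
river: ρ → (3,16,-14)
river: ρ → (-14,12,5)
river: ρ → (5,18,-5)
river: ρ → (-5,12,14)
river: ρ → (14,16,-3)
river: ρ → (-3,20,2)
river: ρ → (2,20,-3)
river: ρ → (-3,16,14)
river: ρ → (14,12,-5)
river: ρ → (-5,18,5)
ρ-cycle length = 14 (tail of 1 descent step not counted)

14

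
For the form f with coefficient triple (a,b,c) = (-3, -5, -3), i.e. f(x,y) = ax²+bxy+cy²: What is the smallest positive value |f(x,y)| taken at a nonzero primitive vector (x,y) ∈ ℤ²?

translate: b→-1 (≡5 mod 6), so (3,5,3)→(3,-1,1)
flip: (3,-1,1)→(1,1,3)
reduced (well bottom): (1,1,3) with a≤c, −a<b≤a
well minimum |f| = |-1| = 1 (negative-definite)

1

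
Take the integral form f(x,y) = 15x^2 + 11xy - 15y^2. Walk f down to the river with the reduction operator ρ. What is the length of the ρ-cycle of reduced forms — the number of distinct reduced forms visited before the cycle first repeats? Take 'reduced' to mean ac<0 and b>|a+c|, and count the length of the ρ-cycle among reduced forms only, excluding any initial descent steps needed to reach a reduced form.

D = 1021, ⌊√D⌋ = 31
river: ρ → (-15,19,11)
river: ρ → (11,25,-9)
river: ρ → (-9,29,5)
river: ρ → (5,31,-3)
river: ρ → (-3,29,15)
river: ρ → (15,31,-1)
river: ρ → (-1,31,15)
river: ρ → (15,29,-3)
river: ρ → (-3,31,5)
river: ρ → (5,29,-9)
river: ρ → (-9,25,11)
river: ρ → (11,19,-15)
river: ρ → (-15,11,15)
river: ρ → (15,19,-11)
river: ρ → (-11,25,9)
river: ρ → (9,29,-5)
river: ρ → (-5,31,3)
river: ρ → (3,29,-15)
river: ρ → (-15,31,1)
river: ρ → (1,31,-15)
river: ρ → (-15,29,3)
river: ρ → (3,31,-5)
river: ρ → (-5,29,9)
river: ρ → (9,25,-11)
river: ρ → (-11,19,15)
river: ρ → (15,11,-15)
ρ-cycle length = 26 (tail of 0 descent steps not counted)

26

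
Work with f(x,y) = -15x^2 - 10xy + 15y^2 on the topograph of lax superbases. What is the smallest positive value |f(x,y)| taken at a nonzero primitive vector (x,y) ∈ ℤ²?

descent: ρ → (15,10,-15)  [lands on river]
river: ρ → (-15,20,10)
river: ρ → (10,20,-15)
river: ρ → (-15,10,15)
river: ρ → (15,20,-10)
river: ρ → (-10,20,15)
closes: descent 1, river 6
min |a| on river = 10

10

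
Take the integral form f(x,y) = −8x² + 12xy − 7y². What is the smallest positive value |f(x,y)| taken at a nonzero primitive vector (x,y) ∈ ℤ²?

translate: b→4 (≡-12 mod 16), so (8,-12,7)→(8,4,3)
flip: (8,4,3)→(3,-4,8)
translate: b→2 (≡-4 mod 6), so (3,-4,8)→(3,2,7)
reduced (well bottom): (3,2,7) with a≤c, −a<b≤a
well minimum |f| = |-3| = 3 (negative-definite)

3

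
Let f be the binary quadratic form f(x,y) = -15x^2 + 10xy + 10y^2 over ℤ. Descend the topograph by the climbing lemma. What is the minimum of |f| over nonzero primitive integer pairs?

river: ρ → (10,10,-15)
river: ρ → (-15,20,5)
river: ρ → (5,20,-15)
river: ρ → (-15,10,10)
closes: descent 0, river 4
min |a| on river = 5

5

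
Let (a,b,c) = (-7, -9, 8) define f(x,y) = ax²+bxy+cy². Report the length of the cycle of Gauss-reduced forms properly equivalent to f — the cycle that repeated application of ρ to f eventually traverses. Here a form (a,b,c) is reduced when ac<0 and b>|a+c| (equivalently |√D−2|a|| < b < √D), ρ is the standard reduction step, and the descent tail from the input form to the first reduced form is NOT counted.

D = 305, ⌊√D⌋ = 17
descent: ρ → (8,9,-7)  [lands on river]
river: ρ → (-7,5,10)
river: ρ → (10,15,-2)
river: ρ → (-2,17,2)
river: ρ → (2,15,-10)
river: ρ → (-10,5,7)
river: ρ → (7,9,-8)
river: ρ → (-8,7,8)
ρ-cycle length = 8 (tail of 1 descent step not counted)

8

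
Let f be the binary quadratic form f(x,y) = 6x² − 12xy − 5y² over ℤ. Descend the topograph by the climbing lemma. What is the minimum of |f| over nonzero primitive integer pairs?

descent: ρ → (-5,12,6)  [lands on river]
river: ρ → (6,12,-5)
river: ρ → (-5,8,10)
river: ρ → (10,12,-3)
river: ρ → (-3,12,10)
river: ρ → (10,8,-5)
closes: descent 1, river 6
min |a| on river = 3

3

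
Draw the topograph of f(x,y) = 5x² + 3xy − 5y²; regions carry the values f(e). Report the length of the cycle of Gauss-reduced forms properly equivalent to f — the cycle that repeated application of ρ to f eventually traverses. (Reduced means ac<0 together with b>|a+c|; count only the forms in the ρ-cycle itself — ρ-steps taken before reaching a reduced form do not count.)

D = 109, ⌊√D⌋ = 10
river: ρ → (-5,7,3)
river: ρ → (3,5,-7)
river: ρ → (-7,9,1)
river: ρ → (1,9,-7)
river: ρ → (-7,5,3)
river: ρ → (3,7,-5)
river: ρ → (-5,3,5)
river: ρ → (5,7,-3)
river: ρ → (-3,5,7)
river: ρ → (7,9,-1)
river: ρ → (-1,9,7)
river: ρ → (7,5,-3)
river: ρ → (-3,7,5)
river: ρ → (5,3,-5)
ρ-cycle length = 14 (tail of 0 descent steps not counted)

14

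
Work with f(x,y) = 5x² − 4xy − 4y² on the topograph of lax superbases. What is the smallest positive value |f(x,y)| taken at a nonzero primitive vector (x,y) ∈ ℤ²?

descent: ρ → (-4,4,5)  [lands on river]
river: ρ → (5,6,-3)
river: ρ → (-3,6,5)
river: ρ → (5,4,-4)
closes: descent 1, river 4
min |a| on river = 3

3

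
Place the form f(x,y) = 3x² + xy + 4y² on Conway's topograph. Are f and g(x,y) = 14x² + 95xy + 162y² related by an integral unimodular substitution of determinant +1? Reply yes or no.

D₁ = -47, D₂ = -47
f: reduced (well bottom): (3,1,4) with a≤c, −a<b≤a
g: translate: b→11 (≡95 mod 28), so (14,95,162)→(14,11,3)
g: flip: (14,11,3)→(3,-11,14)
g: translate: b→1 (≡-11 mod 6), so (3,-11,14)→(3,1,4)
g: reduced (well bottom): (3,1,4) with a≤c, −a<b≤a
reduced forms (3, 1, 4) vs (3, 1, 4) ⇒ equivalent

yes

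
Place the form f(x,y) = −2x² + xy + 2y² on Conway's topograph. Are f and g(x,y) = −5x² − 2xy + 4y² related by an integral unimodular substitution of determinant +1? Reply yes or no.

D₁ = 17, D₂ = 84
discriminants differ ⇒ not SL₂(ℤ)-equivalent

no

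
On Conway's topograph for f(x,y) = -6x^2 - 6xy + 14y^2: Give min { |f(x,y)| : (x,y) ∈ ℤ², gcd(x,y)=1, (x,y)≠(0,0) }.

descent: ρ → (14,6,-6)
descent: ρ → (-6,18,2)  [lands on river]
river: ρ → (2,18,-6)
closes: descent 2, river 2
min |a| on river = 2

2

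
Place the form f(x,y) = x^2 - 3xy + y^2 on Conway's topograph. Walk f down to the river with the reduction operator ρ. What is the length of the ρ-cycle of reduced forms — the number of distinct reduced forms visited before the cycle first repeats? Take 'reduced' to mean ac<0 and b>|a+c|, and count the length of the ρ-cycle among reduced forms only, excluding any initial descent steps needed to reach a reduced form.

D = 5, ⌊√D⌋ = 2
descent: ρ → (1,1,-1)  [lands on river]
river: ρ → (-1,1,1)
ρ-cycle length = 2 (tail of 1 descent step not counted)

2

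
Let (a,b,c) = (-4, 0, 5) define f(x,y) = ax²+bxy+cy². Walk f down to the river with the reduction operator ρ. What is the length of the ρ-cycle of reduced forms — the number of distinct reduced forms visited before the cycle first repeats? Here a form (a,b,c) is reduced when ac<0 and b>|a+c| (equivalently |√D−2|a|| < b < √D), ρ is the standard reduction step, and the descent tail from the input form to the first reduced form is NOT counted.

D = 80, ⌊√D⌋ = 8
descent: ρ → (5,0,-4)
descent: ρ → (-4,8,1)  [lands on river]
river: ρ → (1,8,-4)
ρ-cycle length = 2 (tail of 2 descent steps not counted)

2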